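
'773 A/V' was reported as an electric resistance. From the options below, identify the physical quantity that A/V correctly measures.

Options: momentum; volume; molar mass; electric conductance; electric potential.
electric conductance

electric resistance should have units dimensionally equivalent to kg * m^2 / (A^2 * s^3) (e.g. Ω).
The given unit 'A/V' reduces to A^2 * s^3 / (kg * m^2). Of the listed options, that is the dimensionality of electric conductance.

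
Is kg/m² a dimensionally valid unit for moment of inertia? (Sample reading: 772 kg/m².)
No

moment of inertia has SI base units: kg * m^2
kg/m² does NOT reduce to kg * m^2; a valid unit for moment of inertia would be e.g. kg·m².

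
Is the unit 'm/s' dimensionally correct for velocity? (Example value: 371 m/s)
Yes

velocity has SI base units: m / s
m/s reduces to the same SI base units, so it is a valid unit for velocity.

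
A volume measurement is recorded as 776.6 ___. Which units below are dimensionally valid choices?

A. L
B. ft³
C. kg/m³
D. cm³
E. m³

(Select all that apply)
A, B, D, E

volume has SI base units: m^3

Checking each option against m^3:
  A. L: ✓ matches
  B. ft³: ✓ matches
  C. kg/m³: ✗ does not match
  D. cm³: ✓ matches
  E. m³: ✓ matches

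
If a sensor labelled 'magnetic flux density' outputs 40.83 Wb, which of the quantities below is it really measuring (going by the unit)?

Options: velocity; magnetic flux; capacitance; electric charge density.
magnetic flux

magnetic flux density should have units dimensionally equivalent to kg / (A * s^2) (e.g. T).
The given unit 'Wb' reduces to kg * m^2 / (A * s^2). Of the listed options, that is the dimensionality of magnetic flux.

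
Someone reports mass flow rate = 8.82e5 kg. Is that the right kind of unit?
No

mass flow rate has SI base units: kg / s
kg does NOT reduce to kg / s; a valid unit for mass flow rate would be e.g. kg/s.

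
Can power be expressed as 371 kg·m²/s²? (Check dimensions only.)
No

power has SI base units: kg * m^2 / s^3
kg·m²/s² does NOT reduce to kg * m^2 / s^3; a valid unit for power would be e.g. W.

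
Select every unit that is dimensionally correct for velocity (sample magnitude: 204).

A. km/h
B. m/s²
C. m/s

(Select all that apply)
A, C

velocity has SI base units: m / s

Checking each option against m / s:
  A. km/h: ✓ matches
  B. m/s²: ✗ does not match
  C. m/s: ✓ matches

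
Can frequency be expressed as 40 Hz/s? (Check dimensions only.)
No

frequency has SI base units: 1 / s
Hz/s does NOT reduce to 1 / s; a valid unit for frequency would be e.g. Hz.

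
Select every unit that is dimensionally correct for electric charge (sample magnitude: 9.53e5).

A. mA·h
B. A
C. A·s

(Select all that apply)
A, C

electric charge has SI base units: A * s

Checking each option against A * s:
  A. mA·h: ✓ matches
  B. A: ✗ does not match
  C. A·s: ✓ matches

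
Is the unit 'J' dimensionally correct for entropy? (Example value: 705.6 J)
No

entropy has SI base units: kg * m^2 / (s^2 * K)
J does NOT reduce to kg * m^2 / (s^2 * K); a valid unit for entropy would be e.g. J/K.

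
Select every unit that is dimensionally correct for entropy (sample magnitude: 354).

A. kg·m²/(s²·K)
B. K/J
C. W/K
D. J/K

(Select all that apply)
A, D

entropy has SI base units: kg * m^2 / (s^2 * K)

Checking each option against kg * m^2 / (s^2 * K):
  A. kg·m²/(s²·K): ✓ matches
  B. K/J: ✗ does not match
  C. W/K: ✗ does not match
  D. J/K: ✓ matches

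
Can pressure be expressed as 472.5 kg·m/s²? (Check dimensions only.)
No

pressure has SI base units: kg / (m * s^2)
kg·m/s² does NOT reduce to kg / (m * s^2); a valid unit for pressure would be e.g. Pa.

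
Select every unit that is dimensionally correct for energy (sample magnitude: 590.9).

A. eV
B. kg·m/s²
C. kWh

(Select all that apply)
A, C

energy has SI base units: kg * m^2 / s^2

Checking each option against kg * m^2 / s^2:
  A. eV: ✓ matches
  B. kg·m/s²: ✗ does not match
  C. kWh: ✓ matches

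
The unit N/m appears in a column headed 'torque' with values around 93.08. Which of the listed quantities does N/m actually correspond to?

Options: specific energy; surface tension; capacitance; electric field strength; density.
surface tension

torque should have units dimensionally equivalent to kg * m^2 / s^2 (e.g. N·m).
The given unit 'N/m' reduces to kg / s^2. Of the listed options, that is the dimensionality of surface tension.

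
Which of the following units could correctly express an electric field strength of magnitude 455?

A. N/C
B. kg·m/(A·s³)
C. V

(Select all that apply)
A, B

electric field strength has SI base units: kg * m / (A * s^3)

Checking each option against kg * m / (A * s^3):
  A. N/C: ✓ matches
  B. kg·m/(A·s³): ✓ matches
  C. V: ✗ does not match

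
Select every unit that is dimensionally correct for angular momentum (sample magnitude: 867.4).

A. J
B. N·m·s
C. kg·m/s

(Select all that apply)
B

angular momentum has SI base units: kg * m^2 / s

Checking each option against kg * m^2 / s:
  A. J: ✗ does not match
  B. N·m·s: ✓ matches
  C. kg·m/s: ✗ does not match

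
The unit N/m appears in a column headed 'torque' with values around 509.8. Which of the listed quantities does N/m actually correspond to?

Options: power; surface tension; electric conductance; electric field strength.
surface tension

torque should have units dimensionally equivalent to kg * m^2 / s^2 (e.g. N·m).
The given unit 'N/m' reduces to kg / s^2. Of the listed options, that is the dimensionality of surface tension.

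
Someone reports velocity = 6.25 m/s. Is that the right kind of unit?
Yes

velocity has SI base units: m / s
m/s reduces to the same SI base units, so it is a valid unit for velocity.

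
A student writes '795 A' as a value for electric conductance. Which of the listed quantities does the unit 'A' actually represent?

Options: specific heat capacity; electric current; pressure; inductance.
electric current

electric conductance should have units dimensionally equivalent to A^2 * s^3 / (kg * m^2) (e.g. S).
The given unit 'A' reduces to A. Of the listed options, that is the dimensionality of electric current.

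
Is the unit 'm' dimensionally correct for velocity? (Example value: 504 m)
No

velocity has SI base units: m / s
m does NOT reduce to m / s; a valid unit for velocity would be e.g. m/s.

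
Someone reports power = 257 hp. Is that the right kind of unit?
Yes

power has SI base units: kg * m^2 / s^3
hp reduces to the same SI base units, so it is a valid unit for power.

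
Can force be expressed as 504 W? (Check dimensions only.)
No

force has SI base units: kg * m / s^2
W does NOT reduce to kg * m / s^2; a valid unit for force would be e.g. N.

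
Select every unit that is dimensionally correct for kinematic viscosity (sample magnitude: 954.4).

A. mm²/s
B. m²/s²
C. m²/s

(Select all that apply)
A, C

kinematic viscosity has SI base units: m^2 / s

Checking each option against m^2 / s:
  A. mm²/s: ✓ matches
  B. m²/s²: ✗ does not match
  C. m²/s: ✓ matches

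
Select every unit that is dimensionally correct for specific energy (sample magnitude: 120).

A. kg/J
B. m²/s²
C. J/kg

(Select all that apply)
B, C

specific energy has SI base units: m^2 / s^2

Checking each option against m^2 / s^2:
  A. kg/J: ✗ does not match
  B. m²/s²: ✓ matches
  C. J/kg: ✓ matches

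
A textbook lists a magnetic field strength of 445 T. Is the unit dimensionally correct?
No

magnetic field strength has SI base units: A / m
T does NOT reduce to A / m; a valid unit for magnetic field strength would be e.g. A/m.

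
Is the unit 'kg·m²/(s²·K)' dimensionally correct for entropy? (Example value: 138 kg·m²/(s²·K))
Yes

entropy has SI base units: kg * m^2 / (s^2 * K)
kg·m²/(s²·K) reduces to the same SI base units, so it is a valid unit for entropy.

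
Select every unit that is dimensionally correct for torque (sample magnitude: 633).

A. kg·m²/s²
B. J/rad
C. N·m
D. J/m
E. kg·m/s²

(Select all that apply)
A, B, C

torque has SI base units: kg * m^2 / s^2

Checking each option against kg * m^2 / s^2:
  A. kg·m²/s²: ✓ matches
  B. J/rad: ✓ matches
  C. N·m: ✓ matches
  D. J/m: ✗ does not match
  E. kg·m/s²: ✗ does not match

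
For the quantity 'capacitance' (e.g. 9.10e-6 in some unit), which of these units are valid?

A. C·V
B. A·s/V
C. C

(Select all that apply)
B

capacitance has SI base units: A^2 * s^4 / (kg * m^2)

Checking each option against A^2 * s^4 / (kg * m^2):
  A. C·V: ✗ does not match
  B. A·s/V: ✓ matches
  C. C: ✗ does not match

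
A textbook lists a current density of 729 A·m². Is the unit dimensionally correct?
No

current density has SI base units: A / m^2
A·m² does NOT reduce to A / m^2; a valid unit for current density would be e.g. A/m².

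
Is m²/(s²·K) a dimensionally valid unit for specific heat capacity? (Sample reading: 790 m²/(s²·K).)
Yes

specific heat capacity has SI base units: m^2 / (s^2 * K)
m²/(s²·K) reduces to the same SI base units, so it is a valid unit for specific heat capacity.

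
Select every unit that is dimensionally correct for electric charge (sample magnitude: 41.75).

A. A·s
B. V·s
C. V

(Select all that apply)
A

electric charge has SI base units: A * s

Checking each option against A * s:
  A. A·s: ✓ matches
  B. V·s: ✗ does not match
  C. V: ✗ does not match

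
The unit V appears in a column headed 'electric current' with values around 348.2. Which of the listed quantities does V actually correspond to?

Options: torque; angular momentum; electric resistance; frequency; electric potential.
electric potential

electric current should have units dimensionally equivalent to A (e.g. A).
The given unit 'V' reduces to kg * m^2 / (A * s^3). Of the listed options, that is the dimensionality of electric potential.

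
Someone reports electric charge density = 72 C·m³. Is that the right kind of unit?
No

electric charge density has SI base units: A * s / m^3
C·m³ does NOT reduce to A * s / m^3; a valid unit for electric charge density would be e.g. C/m³.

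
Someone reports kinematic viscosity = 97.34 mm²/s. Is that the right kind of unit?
Yes

kinematic viscosity has SI base units: m^2 / s
mm²/s reduces to the same SI base units, so it is a valid unit for kinematic viscosity.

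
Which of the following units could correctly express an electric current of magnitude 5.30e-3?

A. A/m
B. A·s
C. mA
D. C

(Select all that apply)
C

electric current has SI base units: A

Checking each option against A:
  A. A/m: ✗ does not match
  B. A·s: ✗ does not match
  C. mA: ✓ matches
  D. C: ✗ does not match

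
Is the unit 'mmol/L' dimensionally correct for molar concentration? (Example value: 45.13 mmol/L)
Yes

molar concentration has SI base units: mol / m^3
mmol/L reduces to the same SI base units, so it is a valid unit for molar concentration.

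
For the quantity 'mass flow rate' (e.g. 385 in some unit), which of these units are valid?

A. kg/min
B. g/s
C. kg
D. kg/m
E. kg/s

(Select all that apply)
A, B, E

mass flow rate has SI base units: kg / s

Checking each option against kg / s:
  A. kg/min: ✓ matches
  B. g/s: ✓ matches
  C. kg: ✗ does not match
  D. kg/m: ✗ does not match
  E. kg/s: ✓ matches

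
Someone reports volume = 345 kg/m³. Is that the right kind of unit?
No

volume has SI base units: m^3
kg/m³ does NOT reduce to m^3; a valid unit for volume would be e.g. m³.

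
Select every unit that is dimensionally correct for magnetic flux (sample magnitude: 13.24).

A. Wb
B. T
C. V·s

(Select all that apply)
A, C

magnetic flux has SI base units: kg * m^2 / (A * s^2)

Checking each option against kg * m^2 / (A * s^2):
  A. Wb: ✓ matches
  B. T: ✗ does not match
  C. V·s: ✓ matches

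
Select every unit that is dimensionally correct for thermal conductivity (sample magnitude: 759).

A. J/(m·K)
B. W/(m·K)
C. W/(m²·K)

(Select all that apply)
B

thermal conductivity has SI base units: kg * m / (s^3 * K)

Checking each option against kg * m / (s^3 * K):
  A. J/(m·K): ✗ does not match
  B. W/(m·K): ✓ matches
  C. W/(m²·K): ✗ does not match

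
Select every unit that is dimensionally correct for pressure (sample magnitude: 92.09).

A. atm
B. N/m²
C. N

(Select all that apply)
A, B

pressure has SI base units: kg / (m * s^2)

Checking each option against kg / (m * s^2):
  A. atm: ✓ matches
  B. N/m²: ✓ matches
  C. N: ✗ does not match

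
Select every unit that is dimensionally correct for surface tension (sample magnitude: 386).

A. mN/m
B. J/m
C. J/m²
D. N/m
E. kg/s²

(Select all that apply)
A, C, D, E

surface tension has SI base units: kg / s^2

Checking each option against kg / s^2:
  A. mN/m: ✓ matches
  B. J/m: ✗ does not match
  C. J/m²: ✓ matches
  D. N/m: ✓ matches
  E. kg/s²: ✓ matches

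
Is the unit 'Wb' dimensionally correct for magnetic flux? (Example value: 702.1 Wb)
Yes

magnetic flux has SI base units: kg * m^2 / (A * s^2)
Wb reduces to the same SI base units, so it is a valid unit for magnetic flux.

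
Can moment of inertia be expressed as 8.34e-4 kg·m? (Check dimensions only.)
No

moment of inertia has SI base units: kg * m^2
kg·m does NOT reduce to kg * m^2; a valid unit for moment of inertia would be e.g. kg·m².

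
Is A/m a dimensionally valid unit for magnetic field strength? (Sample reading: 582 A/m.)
Yes

magnetic field strength has SI base units: A / m
A/m reduces to the same SI base units, so it is a valid unit for magnetic field strength.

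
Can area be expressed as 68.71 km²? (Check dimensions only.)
Yes

area has SI base units: m^2
km² reduces to the same SI base units, so it is a valid unit for area.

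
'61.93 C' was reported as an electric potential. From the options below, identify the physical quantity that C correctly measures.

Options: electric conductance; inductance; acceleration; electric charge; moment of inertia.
electric charge

electric potential should have units dimensionally equivalent to kg * m^2 / (A * s^3) (e.g. V).
The given unit 'C' reduces to A * s. Of the listed options, that is the dimensionality of electric charge.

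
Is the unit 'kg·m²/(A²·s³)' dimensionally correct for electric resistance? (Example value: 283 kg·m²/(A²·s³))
Yes

electric resistance has SI base units: kg * m^2 / (A^2 * s^3)
kg·m²/(A²·s³) reduces to the same SI base units, so it is a valid unit for electric resistance.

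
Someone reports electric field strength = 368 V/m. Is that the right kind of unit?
Yes

electric field strength has SI base units: kg * m / (A * s^3)
V/m reduces to the same SI base units, so it is a valid unit for electric field strength.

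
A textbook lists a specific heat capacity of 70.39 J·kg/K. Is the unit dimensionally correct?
No

specific heat capacity has SI base units: m^2 / (s^2 * K)
J·kg/K does NOT reduce to m^2 / (s^2 * K); a valid unit for specific heat capacity would be e.g. J/(kg·K).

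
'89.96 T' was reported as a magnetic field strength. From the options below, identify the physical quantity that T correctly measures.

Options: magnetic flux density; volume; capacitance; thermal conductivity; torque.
magnetic flux density

magnetic field strength should have units dimensionally equivalent to A / m (e.g. A/m).
The given unit 'T' reduces to kg / (A * s^2). Of the listed options, that is the dimensionality of magnetic flux density.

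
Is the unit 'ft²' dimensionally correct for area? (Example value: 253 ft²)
Yes

area has SI base units: m^2
ft² reduces to the same SI base units, so it is a valid unit for area.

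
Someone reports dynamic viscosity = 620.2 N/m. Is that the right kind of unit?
No

dynamic viscosity has SI base units: kg / (m * s)
N/m does NOT reduce to kg / (m * s); a valid unit for dynamic viscosity would be e.g. Pa·s.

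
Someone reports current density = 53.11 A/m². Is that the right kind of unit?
Yes

current density has SI base units: A / m^2
A/m² reduces to the same SI base units, so it is a valid unit for current density.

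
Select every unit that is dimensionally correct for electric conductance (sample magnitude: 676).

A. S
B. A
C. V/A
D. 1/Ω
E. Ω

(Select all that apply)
A, D

electric conductance has SI base units: A^2 * s^3 / (kg * m^2)

Checking each option against A^2 * s^3 / (kg * m^2):
  A. S: ✓ matches
  B. A: ✗ does not match
  C. V/A: ✗ does not match
  D. 1/Ω: ✓ matches
  E. Ω: ✗ does not match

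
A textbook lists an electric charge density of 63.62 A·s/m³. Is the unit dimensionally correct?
Yes

electric charge density has SI base units: A * s / m^3
A·s/m³ reduces to the same SI base units, so it is a valid unit for electric charge density.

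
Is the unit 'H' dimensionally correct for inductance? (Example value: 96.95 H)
Yes

inductance has SI base units: kg * m^2 / (A^2 * s^2)
H reduces to the same SI base units, so it is a valid unit for inductance.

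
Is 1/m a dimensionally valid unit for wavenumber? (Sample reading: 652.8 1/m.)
Yes

wavenumber has SI base units: 1 / m
1/m reduces to the same SI base units, so it is a valid unit for wavenumber.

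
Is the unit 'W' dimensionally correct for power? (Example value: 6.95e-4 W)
Yes

power has SI base units: kg * m^2 / s^3
W reduces to the same SI base units, so it is a valid unit for power.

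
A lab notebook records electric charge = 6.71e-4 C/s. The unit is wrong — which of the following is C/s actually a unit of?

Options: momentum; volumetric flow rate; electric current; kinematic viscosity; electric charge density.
electric current

electric charge should have units dimensionally equivalent to A * s (e.g. C).
The given unit 'C/s' reduces to A. Of the listed options, that is the dimensionality of electric current.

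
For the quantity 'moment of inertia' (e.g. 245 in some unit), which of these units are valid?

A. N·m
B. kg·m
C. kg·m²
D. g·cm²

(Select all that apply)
C, D

moment of inertia has SI base units: kg * m^2

Checking each option against kg * m^2:
  A. N·m: ✗ does not match
  B. kg·m: ✗ does not match
  C. kg·m²: ✓ matches
  D. g·cm²: ✓ matches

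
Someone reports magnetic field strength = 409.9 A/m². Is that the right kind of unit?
No

magnetic field strength has SI base units: A / m
A/m² does NOT reduce to A / m; a valid unit for magnetic field strength would be e.g. A/m.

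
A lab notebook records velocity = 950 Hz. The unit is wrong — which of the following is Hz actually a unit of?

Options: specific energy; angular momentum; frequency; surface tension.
frequency

velocity should have units dimensionally equivalent to m / s (e.g. m/s).
The given unit 'Hz' reduces to 1 / s. Of the listed options, that is the dimensionality of frequency.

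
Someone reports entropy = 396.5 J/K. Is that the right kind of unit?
Yes

entropy has SI base units: kg * m^2 / (s^2 * K)
J/K reduces to the same SI base units, so it is a valid unit for entropy.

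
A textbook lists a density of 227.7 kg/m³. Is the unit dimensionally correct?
Yes

density has SI base units: kg / m^3
kg/m³ reduces to the same SI base units, so it is a valid unit for density.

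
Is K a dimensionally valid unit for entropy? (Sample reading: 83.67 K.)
No

entropy has SI base units: kg * m^2 / (s^2 * K)
K does NOT reduce to kg * m^2 / (s^2 * K); a valid unit for entropy would be e.g. J/K.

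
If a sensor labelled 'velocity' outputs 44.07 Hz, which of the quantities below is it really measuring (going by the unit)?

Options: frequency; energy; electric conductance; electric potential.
frequency

velocity should have units dimensionally equivalent to m / s (e.g. m/s).
The given unit 'Hz' reduces to 1 / s. Of the listed options, that is the dimensionality of frequency.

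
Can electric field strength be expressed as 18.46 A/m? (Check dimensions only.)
No

electric field strength has SI base units: kg * m / (A * s^3)
A/m does NOT reduce to kg * m / (A * s^3); a valid unit for electric field strength would be e.g. V/m.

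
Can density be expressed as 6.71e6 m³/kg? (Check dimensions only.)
No

density has SI base units: kg / m^3
m³/kg does NOT reduce to kg / m^3; a valid unit for density would be e.g. kg/m³.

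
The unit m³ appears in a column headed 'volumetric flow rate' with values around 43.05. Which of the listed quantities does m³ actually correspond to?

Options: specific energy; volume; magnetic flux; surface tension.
volume

volumetric flow rate should have units dimensionally equivalent to m^3 / s (e.g. m³/s).
The given unit 'm³' reduces to m^3. Of the listed options, that is the dimensionality of volume.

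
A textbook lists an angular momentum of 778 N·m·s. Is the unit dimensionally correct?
Yes

angular momentum has SI base units: kg * m^2 / s
N·m·s reduces to the same SI base units, so it is a valid unit for angular momentum.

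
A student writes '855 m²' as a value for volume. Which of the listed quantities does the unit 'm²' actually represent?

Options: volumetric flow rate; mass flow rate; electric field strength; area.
area

volume should have units dimensionally equivalent to m^3 (e.g. m³).
The given unit 'm²' reduces to m^2. Of the listed options, that is the dimensionality of area.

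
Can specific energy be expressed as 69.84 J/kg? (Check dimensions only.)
Yes

specific energy has SI base units: m^2 / s^2
J/kg reduces to the same SI base units, so it is a valid unit for specific energy.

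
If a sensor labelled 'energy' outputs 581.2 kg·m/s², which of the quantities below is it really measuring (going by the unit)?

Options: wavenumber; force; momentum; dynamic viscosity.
force

energy should have units dimensionally equivalent to kg * m^2 / s^2 (e.g. J).
The given unit 'kg·m/s²' reduces to kg * m / s^2. Of the listed options, that is the dimensionality of force.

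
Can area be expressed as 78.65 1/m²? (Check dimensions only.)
No

area has SI base units: m^2
1/m² does NOT reduce to m^2; a valid unit for area would be e.g. m².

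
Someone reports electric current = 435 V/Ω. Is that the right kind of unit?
Yes

electric current has SI base units: A
V/Ω reduces to the same SI base units, so it is a valid unit for electric current.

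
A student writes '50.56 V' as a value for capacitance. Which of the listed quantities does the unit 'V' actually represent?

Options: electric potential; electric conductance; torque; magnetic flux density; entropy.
electric potential

capacitance should have units dimensionally equivalent to A^2 * s^4 / (kg * m^2) (e.g. F).
The given unit 'V' reduces to kg * m^2 / (A * s^3). Of the listed options, that is the dimensionality of electric potential.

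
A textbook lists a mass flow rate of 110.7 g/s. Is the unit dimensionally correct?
Yes

mass flow rate has SI base units: kg / s
g/s reduces to the same SI base units, so it is a valid unit for mass flow rate.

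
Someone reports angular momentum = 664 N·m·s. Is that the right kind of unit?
Yes

angular momentum has SI base units: kg * m^2 / s
N·m·s reduces to the same SI base units, so it is a valid unit for angular momentum.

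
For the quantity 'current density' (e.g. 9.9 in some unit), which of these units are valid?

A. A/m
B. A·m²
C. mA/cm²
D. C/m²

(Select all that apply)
C

current density has SI base units: A / m^2

Checking each option against A / m^2:
  A. A/m: ✗ does not match
  B. A·m²: ✗ does not match
  C. mA/cm²: ✓ matches
  D. C/m²: ✗ does not match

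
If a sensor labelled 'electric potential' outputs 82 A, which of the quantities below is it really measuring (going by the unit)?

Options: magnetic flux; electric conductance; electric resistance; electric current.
electric current

electric potential should have units dimensionally equivalent to kg * m^2 / (A * s^3) (e.g. V).
The given unit 'A' reduces to A. Of the listed options, that is the dimensionality of electric current.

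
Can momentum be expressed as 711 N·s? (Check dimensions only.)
Yes

momentum has SI base units: kg * m / s
N·s reduces to the same SI base units, so it is a valid unit for momentum.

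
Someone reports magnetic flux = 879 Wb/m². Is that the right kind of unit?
No

magnetic flux has SI base units: kg * m^2 / (A * s^2)
Wb/m² does NOT reduce to kg * m^2 / (A * s^2); a valid unit for magnetic flux would be e.g. Wb.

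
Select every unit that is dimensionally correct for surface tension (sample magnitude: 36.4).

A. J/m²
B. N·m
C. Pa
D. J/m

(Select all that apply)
A

surface tension has SI base units: kg / s^2

Checking each option against kg / s^2:
  A. J/m²: ✓ matches
  B. N·m: ✗ does not match
  C. Pa: ✗ does not match
  D. J/m: ✗ does not match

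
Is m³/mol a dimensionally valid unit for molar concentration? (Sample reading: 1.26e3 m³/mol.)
No

molar concentration has SI base units: mol / m^3
m³/mol does NOT reduce to mol / m^3; a valid unit for molar concentration would be e.g. mol/m³.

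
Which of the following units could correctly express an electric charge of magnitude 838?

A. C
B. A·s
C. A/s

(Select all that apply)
A, B

electric charge has SI base units: A * s

Checking each option against A * s:
  A. C: ✓ matches
  B. A·s: ✓ matches
  C. A/s: ✗ does not match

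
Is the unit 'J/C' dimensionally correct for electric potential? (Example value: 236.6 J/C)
Yes

electric potential has SI base units: kg * m^2 / (A * s^3)
J/C reduces to the same SI base units, so it is a valid unit for electric potential.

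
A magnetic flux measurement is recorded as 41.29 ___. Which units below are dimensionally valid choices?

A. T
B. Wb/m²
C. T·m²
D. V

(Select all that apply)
C

magnetic flux has SI base units: kg * m^2 / (A * s^2)

Checking each option against kg * m^2 / (A * s^2):
  A. T: ✗ does not match
  B. Wb/m²: ✗ does not match
  C. T·m²: ✓ matches
  D. V: ✗ does not match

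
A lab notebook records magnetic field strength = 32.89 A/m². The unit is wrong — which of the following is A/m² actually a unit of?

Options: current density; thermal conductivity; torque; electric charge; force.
current density

magnetic field strength should have units dimensionally equivalent to A / m (e.g. A/m).
The given unit 'A/m²' reduces to A / m^2. Of the listed options, that is the dimensionality of current density.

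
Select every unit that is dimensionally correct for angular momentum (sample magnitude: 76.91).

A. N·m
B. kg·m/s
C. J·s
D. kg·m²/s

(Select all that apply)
C, D

angular momentum has SI base units: kg * m^2 / s

Checking each option against kg * m^2 / s:
  A. N·m: ✗ does not match
  B. kg·m/s: ✗ does not match
  C. J·s: ✓ matches
  D. kg·m²/s: ✓ matches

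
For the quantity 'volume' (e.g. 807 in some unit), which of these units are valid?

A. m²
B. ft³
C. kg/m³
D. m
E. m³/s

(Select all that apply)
B

volume has SI base units: m^3

Checking each option against m^3:
  A. m²: ✗ does not match
  B. ft³: ✓ matches
  C. kg/m³: ✗ does not match
  D. m: ✗ does not match
  E. m³/s: ✗ does not match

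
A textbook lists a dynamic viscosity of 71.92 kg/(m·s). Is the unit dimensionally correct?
Yes

dynamic viscosity has SI base units: kg / (m * s)
kg/(m·s) reduces to the same SI base units, so it is a valid unit for dynamic viscosity.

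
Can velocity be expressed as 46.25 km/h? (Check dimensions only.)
Yes

velocity has SI base units: m / s
km/h reduces to the same SI base units, so it is a valid unit for velocity.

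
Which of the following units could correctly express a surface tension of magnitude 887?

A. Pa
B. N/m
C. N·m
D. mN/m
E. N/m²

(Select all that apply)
B, D

surface tension has SI base units: kg / s^2

Checking each option against kg / s^2:
  A. Pa: ✗ does not match
  B. N/m: ✓ matches
  C. N·m: ✗ does not match
  D. mN/m: ✓ matches
  E. N/m²: ✗ does not match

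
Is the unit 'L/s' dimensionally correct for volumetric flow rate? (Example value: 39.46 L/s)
Yes

volumetric flow rate has SI base units: m^3 / s
L/s reduces to the same SI base units, so it is a valid unit for volumetric flow rate.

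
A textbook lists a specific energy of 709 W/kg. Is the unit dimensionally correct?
No

specific energy has SI base units: m^2 / s^2
W/kg does NOT reduce to m^2 / s^2; a valid unit for specific energy would be e.g. J/kg.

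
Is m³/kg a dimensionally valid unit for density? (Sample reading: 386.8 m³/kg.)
No

density has SI base units: kg / m^3
m³/kg does NOT reduce to kg / m^3; a valid unit for density would be e.g. kg/m³.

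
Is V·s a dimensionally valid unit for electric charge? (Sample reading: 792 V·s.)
No

electric charge has SI base units: A * s
V·s does NOT reduce to A * s; a valid unit for electric charge would be e.g. C.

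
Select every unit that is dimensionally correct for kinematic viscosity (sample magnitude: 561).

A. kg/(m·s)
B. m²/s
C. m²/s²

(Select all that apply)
B

kinematic viscosity has SI base units: m^2 / s

Checking each option against m^2 / s:
  A. kg/(m·s): ✗ does not match
  B. m²/s: ✓ matches
  C. m²/s²: ✗ does not match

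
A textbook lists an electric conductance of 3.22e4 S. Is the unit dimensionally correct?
Yes

electric conductance has SI base units: A^2 * s^3 / (kg * m^2)
S reduces to the same SI base units, so it is a valid unit for electric conductance.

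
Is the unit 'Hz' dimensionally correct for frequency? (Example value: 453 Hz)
Yes

frequency has SI base units: 1 / s
Hz reduces to the same SI base units, so it is a valid unit for frequency.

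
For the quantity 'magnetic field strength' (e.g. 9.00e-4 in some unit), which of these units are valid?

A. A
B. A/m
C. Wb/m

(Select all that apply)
B

magnetic field strength has SI base units: A / m

Checking each option against A / m:
  A. A: ✗ does not match
  B. A/m: ✓ matches
  C. Wb/m: ✗ does not match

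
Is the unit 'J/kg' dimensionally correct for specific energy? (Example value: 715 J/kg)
Yes

specific energy has SI base units: m^2 / s^2
J/kg reduces to the same SI base units, so it is a valid unit for specific energy.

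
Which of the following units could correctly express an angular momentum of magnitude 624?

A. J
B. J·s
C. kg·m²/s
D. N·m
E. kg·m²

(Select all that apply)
B, C

angular momentum has SI base units: kg * m^2 / s

Checking each option against kg * m^2 / s:
  A. J: ✗ does not match
  B. J·s: ✓ matches
  C. kg·m²/s: ✓ matches
  D. N·m: ✗ does not match
  E. kg·m²: ✗ does not match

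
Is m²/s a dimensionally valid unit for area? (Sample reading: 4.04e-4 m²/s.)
No

area has SI base units: m^2
m²/s does NOT reduce to m^2; a valid unit for area would be e.g. m².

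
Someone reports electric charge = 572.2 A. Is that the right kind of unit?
No

electric charge has SI base units: A * s
A does NOT reduce to A * s; a valid unit for electric charge would be e.g. C.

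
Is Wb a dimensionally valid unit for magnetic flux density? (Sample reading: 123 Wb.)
No

magnetic flux density has SI base units: kg / (A * s^2)
Wb does NOT reduce to kg / (A * s^2); a valid unit for magnetic flux density would be e.g. T.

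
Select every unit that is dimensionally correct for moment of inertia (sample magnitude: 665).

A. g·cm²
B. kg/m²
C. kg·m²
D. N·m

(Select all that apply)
A, C

moment of inertia has SI base units: kg * m^2

Checking each option against kg * m^2:
  A. g·cm²: ✓ matches
  B. kg/m²: ✗ does not match
  C. kg·m²: ✓ matches
  D. N·m: ✗ does not match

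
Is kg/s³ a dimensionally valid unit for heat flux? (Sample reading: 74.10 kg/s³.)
Yes

heat flux has SI base units: kg / s^3
kg/s³ reduces to the same SI base units, so it is a valid unit for heat flux.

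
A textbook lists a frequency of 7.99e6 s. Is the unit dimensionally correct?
No

frequency has SI base units: 1 / s
s does NOT reduce to 1 / s; a valid unit for frequency would be e.g. Hz.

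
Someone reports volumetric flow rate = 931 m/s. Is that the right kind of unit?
No

volumetric flow rate has SI base units: m^3 / s
m/s does NOT reduce to m^3 / s; a valid unit for volumetric flow rate would be e.g. m³/s.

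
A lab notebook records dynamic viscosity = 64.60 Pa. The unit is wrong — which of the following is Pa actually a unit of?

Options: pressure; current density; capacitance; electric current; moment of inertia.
pressure

dynamic viscosity should have units dimensionally equivalent to kg / (m * s) (e.g. Pa·s).
The given unit 'Pa' reduces to kg / (m * s^2). Of the listed options, that is the dimensionality of pressure.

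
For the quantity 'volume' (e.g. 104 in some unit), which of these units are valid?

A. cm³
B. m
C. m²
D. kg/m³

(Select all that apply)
A

volume has SI base units: m^3

Checking each option against m^3:
  A. cm³: ✓ matches
  B. m: ✗ does not match
  C. m²: ✗ does not match
  D. kg/m³: ✗ does not match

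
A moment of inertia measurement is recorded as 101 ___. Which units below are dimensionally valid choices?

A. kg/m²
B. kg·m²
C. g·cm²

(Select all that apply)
B, C

moment of inertia has SI base units: kg * m^2

Checking each option against kg * m^2:
  A. kg/m²: ✗ does not match
  B. kg·m²: ✓ matches
  C. g·cm²: ✓ matches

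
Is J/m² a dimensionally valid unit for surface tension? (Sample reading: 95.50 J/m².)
Yes

surface tension has SI base units: kg / s^2
J/m² reduces to the same SI base units, so it is a valid unit for surface tension.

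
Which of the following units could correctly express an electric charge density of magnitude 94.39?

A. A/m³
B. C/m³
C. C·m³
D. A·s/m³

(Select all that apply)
B, D

electric charge density has SI base units: A * s / m^3

Checking each option against A * s / m^3:
  A. A/m³: ✗ does not match
  B. C/m³: ✓ matches
  C. C·m³: ✗ does not match
  D. A·s/m³: ✓ matches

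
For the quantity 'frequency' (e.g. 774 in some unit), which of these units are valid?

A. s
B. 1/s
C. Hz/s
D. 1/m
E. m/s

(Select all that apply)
B

frequency has SI base units: 1 / s

Checking each option against 1 / s:
  A. s: ✗ does not match
  B. 1/s: ✓ matches
  C. Hz/s: ✗ does not match
  D. 1/m: ✗ does not match
  E. m/s: ✗ does not match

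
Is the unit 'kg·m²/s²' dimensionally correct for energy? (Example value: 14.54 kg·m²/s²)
Yes

energy has SI base units: kg * m^2 / s^2
kg·m²/s² reduces to the same SI base units, so it is a valid unit for energy.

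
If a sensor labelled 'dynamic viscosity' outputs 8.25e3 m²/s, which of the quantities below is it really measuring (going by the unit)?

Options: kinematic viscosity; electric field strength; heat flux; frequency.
kinematic viscosity

dynamic viscosity should have units dimensionally equivalent to kg / (m * s) (e.g. Pa·s).
The given unit 'm²/s' reduces to m^2 / s. Of the listed options, that is the dimensionality of kinematic viscosity.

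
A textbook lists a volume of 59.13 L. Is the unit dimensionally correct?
Yes

volume has SI base units: m^3
L reduces to the same SI base units, so it is a valid unit for volume.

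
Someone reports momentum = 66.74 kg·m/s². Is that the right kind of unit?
No

momentum has SI base units: kg * m / s
kg·m/s² does NOT reduce to kg * m / s; a valid unit for momentum would be e.g. kg·m/s.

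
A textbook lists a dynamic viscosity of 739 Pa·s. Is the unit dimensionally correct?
Yes

dynamic viscosity has SI base units: kg / (m * s)
Pa·s reduces to the same SI base units, so it is a valid unit for dynamic viscosity.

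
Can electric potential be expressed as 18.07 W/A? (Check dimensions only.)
Yes

electric potential has SI base units: kg * m^2 / (A * s^3)
W/A reduces to the same SI base units, so it is a valid unit for electric potential.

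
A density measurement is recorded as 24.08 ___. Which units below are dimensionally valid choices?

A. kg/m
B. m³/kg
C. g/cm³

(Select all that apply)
C

density has SI base units: kg / m^3

Checking each option against kg / m^3:
  A. kg/m: ✗ does not match
  B. m³/kg: ✗ does not match
  C. g/cm³: ✓ matches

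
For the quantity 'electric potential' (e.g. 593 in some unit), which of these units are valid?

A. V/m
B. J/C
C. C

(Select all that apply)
B

electric potential has SI base units: kg * m^2 / (A * s^3)

Checking each option against kg * m^2 / (A * s^3):
  A. V/m: ✗ does not match
  B. J/C: ✓ matches
  C. C: ✗ does not match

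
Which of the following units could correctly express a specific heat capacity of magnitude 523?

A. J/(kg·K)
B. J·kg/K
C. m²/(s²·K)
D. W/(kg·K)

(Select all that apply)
A, C

specific heat capacity has SI base units: m^2 / (s^2 * K)

Checking each option against m^2 / (s^2 * K):
  A. J/(kg·K): ✓ matches
  B. J·kg/K: ✗ does not match
  C. m²/(s²·K): ✓ matches
  D. W/(kg·K): ✗ does not match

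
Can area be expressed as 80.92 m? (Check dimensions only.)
No

area has SI base units: m^2
m does NOT reduce to m^2; a valid unit for area would be e.g. m².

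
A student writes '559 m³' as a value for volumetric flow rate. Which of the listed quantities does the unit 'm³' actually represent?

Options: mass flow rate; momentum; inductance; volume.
volume

volumetric flow rate should have units dimensionally equivalent to m^3 / s (e.g. m³/s).
The given unit 'm³' reduces to m^3. Of the listed options, that is the dimensionality of volume.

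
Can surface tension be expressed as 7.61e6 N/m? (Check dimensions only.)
Yes

surface tension has SI base units: kg / s^2
N/m reduces to the same SI base units, so it is a valid unit for surface tension.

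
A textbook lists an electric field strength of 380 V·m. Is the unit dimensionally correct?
No

electric field strength has SI base units: kg * m / (A * s^3)
V·m does NOT reduce to kg * m / (A * s^3); a valid unit for electric field strength would be e.g. V/m.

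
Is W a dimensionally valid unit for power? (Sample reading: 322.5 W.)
Yes

power has SI base units: kg * m^2 / s^3
W reduces to the same SI base units, so it is a valid unit for power.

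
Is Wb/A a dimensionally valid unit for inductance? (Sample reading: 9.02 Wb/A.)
Yes

inductance has SI base units: kg * m^2 / (A^2 * s^2)
Wb/A reduces to the same SI base units, so it is a valid unit for inductance.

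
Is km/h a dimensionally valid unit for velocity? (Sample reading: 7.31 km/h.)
Yes

velocity has SI base units: m / s
km/h reduces to the same SI base units, so it is a valid unit for velocity.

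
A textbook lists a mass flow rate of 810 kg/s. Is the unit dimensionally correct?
Yes

mass flow rate has SI base units: kg / s
kg/s reduces to the same SI base units, so it is a valid unit for mass flow rate.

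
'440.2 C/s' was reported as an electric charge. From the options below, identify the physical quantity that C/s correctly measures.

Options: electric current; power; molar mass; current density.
electric current

electric charge should have units dimensionally equivalent to A * s (e.g. C).
The given unit 'C/s' reduces to A. Of the listed options, that is the dimensionality of electric current.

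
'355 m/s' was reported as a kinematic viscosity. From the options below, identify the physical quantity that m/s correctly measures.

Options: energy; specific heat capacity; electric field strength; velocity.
velocity

kinematic viscosity should have units dimensionally equivalent to m^2 / s (e.g. m²/s).
The given unit 'm/s' reduces to m / s. Of the listed options, that is the dimensionality of velocity.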